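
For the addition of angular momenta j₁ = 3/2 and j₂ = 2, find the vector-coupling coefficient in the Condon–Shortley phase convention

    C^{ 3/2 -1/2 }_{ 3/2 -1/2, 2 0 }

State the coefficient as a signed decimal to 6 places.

-0.447214  (= −√(1/5))

triangle: 2!·1!·2!/6! = 4/720
(j±m)!: 1!·2!·2!·2!·1!·2! = 16
prefactor² = (2J+1)·Δ·N² = 16/45
  k=1: −1/(1!·1!·1!·1!·0!·1!) = -1
  k=2: +1/(2!·0!·0!·0!·1!·2!) = 1/4
Σ = -3/4  ⇒  CG² = 16/45·(-3/4)² = 1/5
CG = −√(1/5) = -0.447214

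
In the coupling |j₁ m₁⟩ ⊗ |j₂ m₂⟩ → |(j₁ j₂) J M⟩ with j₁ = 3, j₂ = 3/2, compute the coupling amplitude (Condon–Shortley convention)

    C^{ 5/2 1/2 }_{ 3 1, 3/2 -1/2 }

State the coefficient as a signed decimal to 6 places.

-0.119523  (= −√(1/70))

triangle: 2!×4!×1!/8! = 48/40320
(j±m)!: 4!×2!×1!×2!×3!×2! = 1152
prefactor² = (2J+1)×Δ×N² = 288/35
  k=0: +1/(0!×2!×2!×1!×2!×0!) = 1/8
  k=1: −1/(1!×1!×1!×0!×3!×1!) = -1/6
Σ = -1/24  ⇒  CG² = 288/35×(-1/24)² = 1/70
CG = −√(1/70) = -0.119523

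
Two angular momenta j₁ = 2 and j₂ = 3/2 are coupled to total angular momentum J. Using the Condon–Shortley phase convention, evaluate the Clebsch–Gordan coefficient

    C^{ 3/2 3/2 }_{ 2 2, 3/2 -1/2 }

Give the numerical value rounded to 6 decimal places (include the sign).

+√(2/5) = +0.632456

triangle: 2!*2!*1!/6! = 4/720
(j±m)!: 4!*0!*1!*2!*3!*0! = 288
prefactor² = (2J+1)*Δ*N² = 32/5
  k=0: +1/(0!*2!*0!*1!*2!*0!) = 1/4
Σ = 1/4  ⇒  CG² = 32/5*1/4² = 2/5
CG = +√(2/5) = +0.632456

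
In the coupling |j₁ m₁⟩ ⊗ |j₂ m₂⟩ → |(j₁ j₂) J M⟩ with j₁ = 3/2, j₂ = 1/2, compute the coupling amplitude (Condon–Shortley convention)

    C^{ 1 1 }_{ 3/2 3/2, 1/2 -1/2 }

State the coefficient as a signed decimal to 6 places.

j₁+j₂−J=1  J+j₁−j₂=2  J−j₁+j₂=0  j₁+j₂+J+1=4
(j₁±m₁, j₂±m₂, J±M) = (3,0,0,1,2,0)
P² = 3
sum k=0..0:
  [0] +1/2 = 1/2
S = 1/2
C² = P²·S² = 3/4 ; C = +0.866025

+0.866025  (= +√(3/4))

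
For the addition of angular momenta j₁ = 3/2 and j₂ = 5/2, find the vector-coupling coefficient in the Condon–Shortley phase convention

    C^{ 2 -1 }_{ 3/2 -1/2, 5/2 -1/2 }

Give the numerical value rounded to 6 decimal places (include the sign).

−√(25/84) ≈ -0.545545

triangle: 2!*1!*3!/7! = 12/5040
(j±m)!: 1!*2!*2!*3!*1!*3! = 144
prefactor² = (2J+1)*Δ*N² = 12/7
  k=1: −1/(1!*1!*1!*1!*0!*2!) = -1/2
  k=2: +1/(2!*0!*0!*0!*1!*3!) = 1/12
Σ = -5/12  ⇒  CG² = 12/7*(-5/12)² = 25/84
CG = −√(25/84) = -0.545545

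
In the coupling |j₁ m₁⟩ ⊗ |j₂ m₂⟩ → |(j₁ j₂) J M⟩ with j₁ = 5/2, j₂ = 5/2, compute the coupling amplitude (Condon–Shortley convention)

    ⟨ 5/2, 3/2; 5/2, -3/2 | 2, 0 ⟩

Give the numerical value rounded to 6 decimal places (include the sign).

triangle: 3!·2!·2!/8! = 24/40320
(j±m)!: 4!·1!·1!·4!·2!·2! = 2304
prefactor² = (2J+1)·Δ·N² = 48/7
  k=0: +1/(0!·3!·1!·1!·1!·1!) = 1/6
  k=1: −1/(1!·2!·0!·0!·2!·2!) = -1/8
Σ = 1/24  ⇒  CG² = 48/7·1/24² = 1/84
CG = +√(1/84) = +0.109109

+√(1/84) = +0.109109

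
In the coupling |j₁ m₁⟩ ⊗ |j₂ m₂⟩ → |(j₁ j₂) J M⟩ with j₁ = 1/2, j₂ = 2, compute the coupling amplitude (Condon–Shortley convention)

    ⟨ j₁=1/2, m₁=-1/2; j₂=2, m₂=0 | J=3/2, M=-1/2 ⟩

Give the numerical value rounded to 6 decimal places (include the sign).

−√(2/5) = -0.632456

triangle: 1!*0!*3!/5! = 6/120
(j±m)!: 0!*1!*2!*2!*1!*2! = 8
prefactor² = (2J+1)*Δ*N² = 8/5
  k=1: −1/(1!*0!*0!*1!*0!*2!) = -1/2
Σ = -1/2  ⇒  CG² = 8/5*(-1/2)² = 2/5
CG = −√(2/5) = -0.632456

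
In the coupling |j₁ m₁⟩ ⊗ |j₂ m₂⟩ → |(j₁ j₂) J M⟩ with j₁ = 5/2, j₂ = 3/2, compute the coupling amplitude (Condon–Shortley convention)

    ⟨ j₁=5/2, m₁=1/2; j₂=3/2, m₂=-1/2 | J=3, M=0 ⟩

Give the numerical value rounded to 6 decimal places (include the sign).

+√(1/5) = +0.447214

j₁+j₂−J=1  J+j₁−j₂=4  J−j₁+j₂=2  j₁+j₂+J+1=8
(j₁±m₁, j₂±m₂, J±M) = (3,2,1,2,3,3)
P² = 36/5
sum k=0..1:
  [0] +1/4 = 1/4
  [1] −1/12 = -1/12
S = 1/6
C² = P²·S² = 1/5 ; C = +0.447214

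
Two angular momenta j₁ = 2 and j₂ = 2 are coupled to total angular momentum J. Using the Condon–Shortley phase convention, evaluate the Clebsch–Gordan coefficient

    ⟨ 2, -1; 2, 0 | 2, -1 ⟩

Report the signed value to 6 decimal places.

−√(1/14) ≈ -0.267261

j₁+j₂−J=2  J+j₁−j₂=2  J−j₁+j₂=2  j₁+j₂+J+1=7
(j₁±m₁, j₂±m₂, J±M) = (1,3,2,2,1,3)
P² = 8/7
sum k=1..2:
  [1] −1/2 = -1/2
  [2] +1/4 = 1/4
S = -1/4
C² = P²·S² = 1/14 ; C = -0.267261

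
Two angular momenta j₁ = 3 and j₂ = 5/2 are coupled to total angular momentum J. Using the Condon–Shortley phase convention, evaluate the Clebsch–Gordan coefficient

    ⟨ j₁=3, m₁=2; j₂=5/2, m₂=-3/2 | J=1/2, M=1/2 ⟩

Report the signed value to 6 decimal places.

-0.487950

√[2·5!1!0!/7! · 5!1!1!4!1!0!] = √(960/7)
  +(−1)^1/∏(1,4,0,0,1,0)! = -1/24  (running -1/24)
⟨..|..⟩ = √(960/7)·(-1/24) = -0.487950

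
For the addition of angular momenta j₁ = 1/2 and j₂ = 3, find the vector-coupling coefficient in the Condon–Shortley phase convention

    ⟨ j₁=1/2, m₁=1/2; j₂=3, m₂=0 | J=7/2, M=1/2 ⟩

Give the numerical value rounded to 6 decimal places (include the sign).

triangle: 0!·1!·6!/8! = 720/40320
(j±m)!: 1!·0!·3!·3!·4!·3! = 5184
prefactor² = (2J+1)·Δ·N² = 5184/7
  k=0: +1/(0!·0!·0!·3!·1!·3!) = 1/36
Σ = 1/36  ⇒  CG² = 5184/7·1/36² = 4/7
CG = +√(4/7) = +0.755929

+0.755929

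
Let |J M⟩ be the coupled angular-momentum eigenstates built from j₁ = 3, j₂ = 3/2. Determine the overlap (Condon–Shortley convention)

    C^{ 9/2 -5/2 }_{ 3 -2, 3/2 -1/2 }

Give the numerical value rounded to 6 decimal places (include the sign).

j₁+j₂−J=0  J+j₁−j₂=6  J−j₁+j₂=3  j₁+j₂+J+1=10
(j₁±m₁, j₂±m₂, J±M) = (1,5,1,2,2,7)
P² = 28800
sum k=0..0:
  [0] +1/240 = 1/240
S = 1/240
C² = P²·S² = 1/2 ; C = +0.707107

+√(1/2) = +0.707107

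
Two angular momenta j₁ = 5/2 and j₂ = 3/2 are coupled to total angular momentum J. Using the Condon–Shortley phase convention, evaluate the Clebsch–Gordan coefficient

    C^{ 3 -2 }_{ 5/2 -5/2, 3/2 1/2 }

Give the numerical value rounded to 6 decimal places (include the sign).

−√(5/12) ≈ -0.645497

triangle: 1!·4!·2!/8! = 48/40320
(j±m)!: 0!·5!·2!·1!·1!·5! = 28800
prefactor² = (2J+1)·Δ·N² = 240
  k=1: −1/(1!·0!·4!·1!·0!·1!) = -1/24
Σ = -1/24  ⇒  CG² = 240·(-1/24)² = 5/12
CG = −√(5/12) = -0.645497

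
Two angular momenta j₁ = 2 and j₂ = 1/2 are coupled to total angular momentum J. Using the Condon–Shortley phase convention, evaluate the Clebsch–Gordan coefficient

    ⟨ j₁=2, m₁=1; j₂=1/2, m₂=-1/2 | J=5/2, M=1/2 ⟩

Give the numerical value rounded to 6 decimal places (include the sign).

√[6·0!4!1!/6! · 3!1!0!1!3!2!] = √(72/5)
  +(−1)^0/∏(0,0,1,0,3,1)! = 1/6  (running 1/6)
⟨..|..⟩ = √(72/5)·(1/6) = +0.632456

+√(2/5) = +0.632456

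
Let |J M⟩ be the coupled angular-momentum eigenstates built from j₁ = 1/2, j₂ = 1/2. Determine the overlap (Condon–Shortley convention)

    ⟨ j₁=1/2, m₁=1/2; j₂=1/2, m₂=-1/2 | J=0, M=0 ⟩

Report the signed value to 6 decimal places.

j₁+j₂−J=1  J+j₁−j₂=0  J−j₁+j₂=0  j₁+j₂+J+1=2
(j₁±m₁, j₂±m₂, J±M) = (1,0,0,1,0,0)
P² = 1/2
sum k=0..0:
  [0] +1/1 = 1
S = 1
C² = P²·S² = 1/2 ; C = +0.707107

+√(1/2) ≈ +0.707107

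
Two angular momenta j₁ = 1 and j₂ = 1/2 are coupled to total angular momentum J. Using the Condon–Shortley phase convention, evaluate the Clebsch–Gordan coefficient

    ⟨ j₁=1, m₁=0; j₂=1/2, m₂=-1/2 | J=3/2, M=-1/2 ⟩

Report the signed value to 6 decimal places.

triangle: 0!·2!·1!/4! = 2/24
(j±m)!: 1!·1!·0!·1!·1!·2! = 2
prefactor² = (2J+1)·Δ·N² = 2/3
  k=0: +1/(0!·0!·1!·0!·1!·1!) = 1
Σ = 1  ⇒  CG² = 2/3·1² = 2/3
CG = +√(2/3) = +0.816497

+√(2/3) = +0.816497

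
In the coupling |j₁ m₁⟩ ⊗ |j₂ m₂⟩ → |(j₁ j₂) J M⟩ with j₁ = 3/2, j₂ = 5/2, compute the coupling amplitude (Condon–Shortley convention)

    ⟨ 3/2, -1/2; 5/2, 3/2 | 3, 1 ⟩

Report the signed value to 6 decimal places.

√[7·1!2!4!/8! · 1!2!4!1!4!2!] = √(96/5)
  +(−1)^0/∏(0,1,2,4,0,0)! = 1/48  (running 1/48)
  +(−1)^1/∏(1,0,1,3,1,1)! = -1/6  (running -7/48)
⟨..|..⟩ = √(96/5)·(-7/48) = -0.639010

−√(49/120) ≈ -0.639010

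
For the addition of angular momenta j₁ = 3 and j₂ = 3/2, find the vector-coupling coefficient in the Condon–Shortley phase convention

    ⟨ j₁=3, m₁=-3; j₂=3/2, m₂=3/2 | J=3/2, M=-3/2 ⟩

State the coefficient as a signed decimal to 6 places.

√[4·3!3!0!/7! · 0!6!3!0!0!3!] = √(5184/7)
  +(−1)^3/∏(3,0,3,0,0,0)! = -1/36  (running -1/36)
⟨..|..⟩ = √(5184/7)·(-1/36) = -0.755929

−√(4/7) = -0.755929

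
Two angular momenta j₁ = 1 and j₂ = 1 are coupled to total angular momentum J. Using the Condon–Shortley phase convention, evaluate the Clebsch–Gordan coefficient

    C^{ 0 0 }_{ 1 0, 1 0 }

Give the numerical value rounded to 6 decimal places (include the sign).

√[1·2!0!0!/3! · 1!1!1!1!0!0!] = √(1/3)
  +(−1)^1/∏(1,1,0,0,0,0)! = -1  (running -1)
⟨..|..⟩ = √(1/3)·(-1) = -0.577350

-0.577350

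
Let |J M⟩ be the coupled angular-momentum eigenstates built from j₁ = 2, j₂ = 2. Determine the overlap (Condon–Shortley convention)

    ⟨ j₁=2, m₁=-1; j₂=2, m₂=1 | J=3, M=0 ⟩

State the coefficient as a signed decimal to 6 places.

triangle: 1!·3!·3!/8! = 36/40320
(j±m)!: 1!·3!·3!·1!·3!·3! = 1296
prefactor² = (2J+1)·Δ·N² = 81/10
  k=0: +1/(0!·1!·3!·3!·0!·0!) = 1/36
  k=1: −1/(1!·0!·2!·2!·1!·1!) = -1/4
Σ = -2/9  ⇒  CG² = 81/10·(-2/9)² = 2/5
CG = −√(2/5) = -0.632456

−√(2/5) = -0.632456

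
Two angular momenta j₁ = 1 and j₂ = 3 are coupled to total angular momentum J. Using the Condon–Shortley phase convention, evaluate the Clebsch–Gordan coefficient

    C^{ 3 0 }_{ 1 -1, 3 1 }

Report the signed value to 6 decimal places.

√[7·1!1!5!/8! · 0!2!4!2!3!3!] = √(72)
  +(−1)^1/∏(1,0,1,3,0,2)! = -1/12  (running -1/12)
⟨..|..⟩ = √(72)·(-1/12) = -0.707107

-0.707107  (= −√(1/2))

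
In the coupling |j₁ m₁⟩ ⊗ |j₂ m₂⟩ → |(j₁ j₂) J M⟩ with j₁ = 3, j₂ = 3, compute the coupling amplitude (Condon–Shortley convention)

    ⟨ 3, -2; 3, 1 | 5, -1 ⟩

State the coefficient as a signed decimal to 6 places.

-0.566947  (= −√(9/28))

triangle: 1!*5!*5!/12! = 14400/479001600
(j±m)!: 1!*5!*4!*2!*4!*6! = 99532800
prefactor² = (2J+1)*Δ*N² = 230400/7
  k=0: +1/(0!*1!*5!*4!*0!*1!) = 1/2880
  k=1: −1/(1!*0!*4!*3!*1!*2!) = -1/288
Σ = -1/320  ⇒  CG² = 230400/7*(-1/320)² = 9/28
CG = −√(9/28) = -0.566947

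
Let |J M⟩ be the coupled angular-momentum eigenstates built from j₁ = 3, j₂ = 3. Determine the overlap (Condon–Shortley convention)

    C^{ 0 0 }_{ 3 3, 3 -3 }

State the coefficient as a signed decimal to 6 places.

j₁+j₂−J=6  J+j₁−j₂=0  J−j₁+j₂=0  j₁+j₂+J+1=7
(j₁±m₁, j₂±m₂, J±M) = (6,0,0,6,0,0)
P² = 518400/7
sum k=0..0:
  [0] +1/720 = 1/720
S = 1/720
C² = P²·S² = 1/7 ; C = +0.377964

+√(1/7) ≈ +0.377964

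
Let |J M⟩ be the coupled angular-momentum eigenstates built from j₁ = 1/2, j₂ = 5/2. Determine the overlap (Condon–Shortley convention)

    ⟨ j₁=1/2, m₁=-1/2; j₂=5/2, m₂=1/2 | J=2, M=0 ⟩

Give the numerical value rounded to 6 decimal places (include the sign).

−√(1/2) ≈ -0.707107

j₁+j₂−J=1  J+j₁−j₂=0  J−j₁+j₂=4  j₁+j₂+J+1=6
(j₁±m₁, j₂±m₂, J±M) = (0,1,3,2,2,2)
P² = 8
sum k=1..1:
  [1] −1/4 = -1/4
S = -1/4
C² = P²·S² = 1/2 ; C = -0.707107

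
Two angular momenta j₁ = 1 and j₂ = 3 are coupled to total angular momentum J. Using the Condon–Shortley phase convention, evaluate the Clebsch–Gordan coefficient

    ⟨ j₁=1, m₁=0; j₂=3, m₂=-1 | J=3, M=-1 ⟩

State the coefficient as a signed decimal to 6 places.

√[7·1!1!5!/8! · 1!1!2!4!2!4!] = √(48)
  +(−1)^0/∏(0,1,1,2,0,3)! = 1/12  (running 1/12)
  +(−1)^1/∏(1,0,0,1,1,4)! = -1/24  (running 1/24)
⟨..|..⟩ = √(48)·(1/24) = +0.288675

+√(1/12) = +0.288675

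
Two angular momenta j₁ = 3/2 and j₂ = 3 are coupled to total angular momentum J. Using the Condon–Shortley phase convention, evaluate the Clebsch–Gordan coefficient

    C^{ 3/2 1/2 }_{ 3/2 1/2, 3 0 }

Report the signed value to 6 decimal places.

triangle: 3!×0!×3!/7! = 36/5040
(j±m)!: 2!×1!×3!×3!×2!×1! = 144
prefactor² = (2J+1)×Δ×N² = 144/35
  k=1: −1/(1!×2!×0!×2!×0!×1!) = -1/4
Σ = -1/4  ⇒  CG² = 144/35×(-1/4)² = 9/35
CG = −√(9/35) = -0.507093

−√(9/35) = -0.507093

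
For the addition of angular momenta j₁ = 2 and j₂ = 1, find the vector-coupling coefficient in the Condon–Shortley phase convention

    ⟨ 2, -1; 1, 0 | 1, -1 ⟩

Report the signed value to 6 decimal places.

j₁+j₂−J=2  J+j₁−j₂=2  J−j₁+j₂=0  j₁+j₂+J+1=5
(j₁±m₁, j₂±m₂, J±M) = (1,3,1,1,0,2)
P² = 6/5
sum k=1..1:
  [1] −1/2 = -1/2
S = -1/2
C² = P²·S² = 3/10 ; C = -0.547723

−√(3/10) = -0.547723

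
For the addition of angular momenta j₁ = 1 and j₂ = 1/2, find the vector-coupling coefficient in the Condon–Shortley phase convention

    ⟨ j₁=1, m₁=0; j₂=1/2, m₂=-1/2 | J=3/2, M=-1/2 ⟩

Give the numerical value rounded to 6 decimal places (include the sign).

+0.816497  (= +√(2/3))

triangle: 0!·2!·1!/4! = 2/24
(j±m)!: 1!·1!·0!·1!·1!·2! = 2
prefactor² = (2J+1)·Δ·N² = 2/3
  k=0: +1/(0!·0!·1!·0!·1!·1!) = 1
Σ = 1  ⇒  CG² = 2/3·1² = 2/3
CG = +√(2/3) = +0.816497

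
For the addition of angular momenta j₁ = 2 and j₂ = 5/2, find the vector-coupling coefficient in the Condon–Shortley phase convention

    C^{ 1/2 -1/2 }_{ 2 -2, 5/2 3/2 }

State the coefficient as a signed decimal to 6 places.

√[2·4!0!1!/6! · 0!4!4!1!0!1!] = √(192/5)
  +(−1)^4/∏(4,0,0,0,0,1)! = 1/24  (running 1/24)
⟨..|..⟩ = √(192/5)·(1/24) = +0.258199

+0.258199  (= +√(1/15))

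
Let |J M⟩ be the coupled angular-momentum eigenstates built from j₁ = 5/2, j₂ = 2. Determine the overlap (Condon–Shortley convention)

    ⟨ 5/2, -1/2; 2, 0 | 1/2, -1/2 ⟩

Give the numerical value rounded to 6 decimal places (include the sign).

+0.447214

√[2·4!1!0!/6! · 2!3!2!2!0!1!] = √(16/5)
  +(−1)^2/∏(2,2,1,0,0,0)! = 1/4  (running 1/4)
⟨..|..⟩ = √(16/5)·(1/4) = +0.447214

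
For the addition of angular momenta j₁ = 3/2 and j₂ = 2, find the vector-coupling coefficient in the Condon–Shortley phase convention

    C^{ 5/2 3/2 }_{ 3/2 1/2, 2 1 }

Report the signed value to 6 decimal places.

-0.169031  (= −√(1/35))

j₁+j₂−J=1  J+j₁−j₂=2  J−j₁+j₂=3  j₁+j₂+J+1=7
(j₁±m₁, j₂±m₂, J±M) = (2,1,3,1,4,1)
P² = 144/35
sum k=0..1:
  [0] +1/6 = 1/6
  [1] −1/4 = -1/4
S = -1/12
C² = P²·S² = 1/35 ; C = -0.169031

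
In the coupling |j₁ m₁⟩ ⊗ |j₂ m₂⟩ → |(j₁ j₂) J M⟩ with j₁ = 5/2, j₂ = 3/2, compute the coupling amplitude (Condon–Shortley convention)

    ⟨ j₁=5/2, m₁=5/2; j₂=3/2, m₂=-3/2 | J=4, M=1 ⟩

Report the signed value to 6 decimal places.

+√(1/56) ≈ +0.133631

triangle: 0!×5!×3!/9! = 720/362880
(j±m)!: 5!×0!×0!×3!×5!×3! = 518400
prefactor² = (2J+1)×Δ×N² = 64800/7
  k=0: +1/(0!×0!×0!×0!×5!×3!) = 1/720
Σ = 1/720  ⇒  CG² = 64800/7×1/720² = 1/56
CG = +√(1/56) = +0.133631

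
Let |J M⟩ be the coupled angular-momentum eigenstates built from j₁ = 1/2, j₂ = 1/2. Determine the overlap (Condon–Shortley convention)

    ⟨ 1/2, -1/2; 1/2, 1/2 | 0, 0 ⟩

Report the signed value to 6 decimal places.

triangle: 1!·0!·0!/2! = 1/2
(j±m)!: 0!·1!·1!·0!·0!·0! = 1
prefactor² = (2J+1)·Δ·N² = 1/2
  k=1: −1/(1!·0!·0!·0!·0!·0!) = -1
Σ = -1  ⇒  CG² = 1/2·(-1)² = 1/2
CG = −√(1/2) = -0.707107

−√(1/2) = -0.707107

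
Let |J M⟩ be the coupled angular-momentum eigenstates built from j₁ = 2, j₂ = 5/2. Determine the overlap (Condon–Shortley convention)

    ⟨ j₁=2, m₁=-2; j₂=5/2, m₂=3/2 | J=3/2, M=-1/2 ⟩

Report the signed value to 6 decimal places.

−√(32/105) ≈ -0.552052

j₁+j₂−J=3  J+j₁−j₂=1  J−j₁+j₂=2  j₁+j₂+J+1=7
(j₁±m₁, j₂±m₂, J±M) = (0,4,4,1,1,2)
P² = 384/35
sum k=3..3:
  [3] −1/6 = -1/6
S = -1/6
C² = P²·S² = 32/105 ; C = -0.552052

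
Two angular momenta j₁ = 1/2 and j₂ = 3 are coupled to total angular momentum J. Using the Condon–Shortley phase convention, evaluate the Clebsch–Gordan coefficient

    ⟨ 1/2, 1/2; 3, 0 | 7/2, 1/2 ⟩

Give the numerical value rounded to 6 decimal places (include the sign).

triangle: 0!*1!*6!/8! = 720/40320
(j±m)!: 1!*0!*3!*3!*4!*3! = 5184
prefactor² = (2J+1)*Δ*N² = 5184/7
  k=0: +1/(0!*0!*0!*3!*1!*3!) = 1/36
Σ = 1/36  ⇒  CG² = 5184/7*1/36² = 4/7
CG = +√(4/7) = +0.755929

+√(4/7) = +0.755929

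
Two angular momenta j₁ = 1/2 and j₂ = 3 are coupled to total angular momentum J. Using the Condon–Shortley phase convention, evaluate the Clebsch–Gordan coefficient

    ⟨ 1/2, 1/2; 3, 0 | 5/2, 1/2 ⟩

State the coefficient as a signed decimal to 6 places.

+√(3/7) ≈ +0.654654

√[6·1!0!5!/7! · 1!0!3!3!3!2!] = √(432/7)
  +(−1)^0/∏(0,1,0,3,0,2)! = 1/12  (running 1/12)
⟨..|..⟩ = √(432/7)·(1/12) = +0.654654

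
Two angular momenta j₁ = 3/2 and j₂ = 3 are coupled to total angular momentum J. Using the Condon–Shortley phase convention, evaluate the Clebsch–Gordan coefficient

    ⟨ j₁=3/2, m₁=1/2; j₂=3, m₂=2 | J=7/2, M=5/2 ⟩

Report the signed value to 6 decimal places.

triangle: 1!×2!×5!/9! = 240/362880
(j±m)!: 2!×1!×5!×1!×6!×1! = 172800
prefactor² = (2J+1)×Δ×N² = 6400/7
  k=0: +1/(0!×1!×1!×5!×1!×0!) = 1/120
  k=1: −1/(1!×0!×0!×4!×2!×1!) = -1/48
Σ = -1/80  ⇒  CG² = 6400/7×(-1/80)² = 1/7
CG = −√(1/7) = -0.377964

-0.377964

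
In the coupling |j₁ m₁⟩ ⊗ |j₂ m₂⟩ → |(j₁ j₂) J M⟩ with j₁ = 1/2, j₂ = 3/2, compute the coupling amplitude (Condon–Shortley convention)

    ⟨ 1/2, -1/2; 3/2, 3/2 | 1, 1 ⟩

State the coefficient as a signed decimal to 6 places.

−√(3/4) ≈ -0.866025

√[3·1!0!2!/4! · 0!1!3!0!2!0!] = √(3)
  +(−1)^1/∏(1,0,0,2,0,0)! = -1/2  (running -1/2)
⟨..|..⟩ = √(3)·(-1/2) = -0.866025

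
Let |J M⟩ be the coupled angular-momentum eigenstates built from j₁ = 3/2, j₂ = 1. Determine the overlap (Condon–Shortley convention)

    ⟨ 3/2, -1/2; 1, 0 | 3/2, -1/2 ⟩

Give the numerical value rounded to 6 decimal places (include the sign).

-0.258199

√[4·1!2!1!/5! · 1!2!1!1!1!2!] = √(4/15)
  +(−1)^0/∏(0,1,2,1,0,0)! = 1/2  (running 1/2)
  +(−1)^1/∏(1,0,1,0,1,1)! = -1  (running -1/2)
⟨..|..⟩ = √(4/15)·(-1/2) = -0.258199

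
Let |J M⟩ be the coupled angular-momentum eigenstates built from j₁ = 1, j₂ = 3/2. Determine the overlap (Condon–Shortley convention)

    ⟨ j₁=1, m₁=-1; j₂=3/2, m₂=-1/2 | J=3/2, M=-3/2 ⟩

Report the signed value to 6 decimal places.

-0.632456

j₁+j₂−J=1  J+j₁−j₂=1  J−j₁+j₂=2  j₁+j₂+J+1=5
(j₁±m₁, j₂±m₂, J±M) = (0,2,1,2,0,3)
P² = 8/5
sum k=1..1:
  [1] −1/2 = -1/2
S = -1/2
C² = P²·S² = 2/5 ; C = -0.632456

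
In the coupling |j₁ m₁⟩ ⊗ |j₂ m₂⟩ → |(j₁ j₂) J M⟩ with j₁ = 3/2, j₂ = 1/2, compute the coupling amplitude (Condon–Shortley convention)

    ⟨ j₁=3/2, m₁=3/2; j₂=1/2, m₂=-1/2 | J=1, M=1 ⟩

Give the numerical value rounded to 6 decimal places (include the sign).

j₁+j₂−J=1  J+j₁−j₂=2  J−j₁+j₂=0  j₁+j₂+J+1=4
(j₁±m₁, j₂±m₂, J±M) = (3,0,0,1,2,0)
P² = 3
sum k=0..0:
  [0] +1/2 = 1/2
S = 1/2
C² = P²·S² = 3/4 ; C = +0.866025

+0.866025  (= +√(3/4))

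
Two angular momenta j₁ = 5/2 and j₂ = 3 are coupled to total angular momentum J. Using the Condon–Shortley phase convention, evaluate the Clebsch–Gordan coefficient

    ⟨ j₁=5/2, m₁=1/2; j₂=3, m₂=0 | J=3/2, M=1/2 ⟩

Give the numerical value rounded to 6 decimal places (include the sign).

j₁+j₂−J=4  J+j₁−j₂=1  J−j₁+j₂=2  j₁+j₂+J+1=8
(j₁±m₁, j₂±m₂, J±M) = (3,2,3,3,2,1)
P² = 144/35
sum k=1..2:
  [1] −1/12 = -1/12
  [2] +1/4 = 1/4
S = 1/6
C² = P²·S² = 4/35 ; C = +0.338062

+√(4/35) ≈ +0.338062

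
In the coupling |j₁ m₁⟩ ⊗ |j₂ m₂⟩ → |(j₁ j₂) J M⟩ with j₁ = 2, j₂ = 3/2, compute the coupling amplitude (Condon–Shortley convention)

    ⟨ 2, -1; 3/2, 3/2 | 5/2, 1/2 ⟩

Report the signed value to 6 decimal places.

j₁+j₂−J=1  J+j₁−j₂=3  J−j₁+j₂=2  j₁+j₂+J+1=7
(j₁±m₁, j₂±m₂, J±M) = (1,3,3,0,3,2)
P² = 216/35
sum k=1..1:
  [1] −1/4 = -1/4
S = -1/4
C² = P²·S² = 27/70 ; C = -0.621059

−√(27/70) ≈ -0.621059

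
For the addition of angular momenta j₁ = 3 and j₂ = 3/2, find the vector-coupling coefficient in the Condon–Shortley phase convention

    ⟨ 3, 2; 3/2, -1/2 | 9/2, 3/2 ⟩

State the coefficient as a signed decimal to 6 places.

+0.462910  (= +√(3/14))

triangle: 0!*6!*3!/10! = 4320/3628800
(j±m)!: 5!*1!*1!*2!*6!*3! = 1036800
prefactor² = (2J+1)*Δ*N² = 86400/7
  k=0: +1/(0!*0!*1!*1!*5!*2!) = 1/240
Σ = 1/240  ⇒  CG² = 86400/7*1/240² = 3/14
CG = +√(3/14) = +0.462910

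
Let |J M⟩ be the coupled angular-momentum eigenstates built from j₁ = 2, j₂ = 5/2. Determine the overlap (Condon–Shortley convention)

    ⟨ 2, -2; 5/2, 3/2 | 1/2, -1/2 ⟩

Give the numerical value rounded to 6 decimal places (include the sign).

√[2·4!0!1!/6! · 0!4!4!1!0!1!] = √(192/5)
  +(−1)^4/∏(4,0,0,0,0,1)! = 1/24  (running 1/24)
⟨..|..⟩ = √(192/5)·(1/24) = +0.258199

+0.258199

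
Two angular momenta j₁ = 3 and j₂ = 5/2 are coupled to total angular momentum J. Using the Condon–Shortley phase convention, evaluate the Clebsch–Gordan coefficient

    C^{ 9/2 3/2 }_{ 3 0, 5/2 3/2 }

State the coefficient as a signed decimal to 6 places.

triangle: 1!*5!*4!/11! = 2880/39916800
(j±m)!: 3!*3!*4!*1!*6!*3! = 3732480
prefactor² = (2J+1)*Δ*N² = 207360/77
  k=0: +1/(0!*1!*3!*4!*2!*0!) = 1/288
  k=1: −1/(1!*0!*2!*3!*3!*1!) = -1/72
Σ = -1/96  ⇒  CG² = 207360/77*(-1/96)² = 45/154
CG = −√(45/154) = -0.540562

−√(45/154) = -0.540562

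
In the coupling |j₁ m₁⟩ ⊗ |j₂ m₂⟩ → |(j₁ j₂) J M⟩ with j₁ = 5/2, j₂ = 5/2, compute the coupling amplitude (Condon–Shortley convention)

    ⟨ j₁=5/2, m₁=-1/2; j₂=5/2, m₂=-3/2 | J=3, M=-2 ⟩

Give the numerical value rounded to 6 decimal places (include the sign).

-0.288675  (= −√(1/12))

j₁+j₂−J=2  J+j₁−j₂=3  J−j₁+j₂=3  j₁+j₂+J+1=9
(j₁±m₁, j₂±m₂, J±M) = (2,3,1,4,1,5)
P² = 48
sum k=0..1:
  [0] +1/24 = 1/24
  [1] −1/12 = -1/12
S = -1/24
C² = P²·S² = 1/12 ; C = -0.288675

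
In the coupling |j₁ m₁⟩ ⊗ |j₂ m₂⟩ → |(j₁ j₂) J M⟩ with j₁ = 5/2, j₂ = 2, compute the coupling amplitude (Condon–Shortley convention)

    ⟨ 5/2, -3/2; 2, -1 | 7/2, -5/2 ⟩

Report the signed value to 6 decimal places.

√[8·1!4!3!/9! · 1!4!1!3!1!6!] = √(2304/7)
  +(−1)^0/∏(0,1,4,1,0,2)! = 1/48  (running 1/48)
  +(−1)^1/∏(1,0,3,0,1,3)! = -1/36  (running -1/144)
⟨..|..⟩ = √(2304/7)·(-1/144) = -0.125988

−√(1/63) = -0.125988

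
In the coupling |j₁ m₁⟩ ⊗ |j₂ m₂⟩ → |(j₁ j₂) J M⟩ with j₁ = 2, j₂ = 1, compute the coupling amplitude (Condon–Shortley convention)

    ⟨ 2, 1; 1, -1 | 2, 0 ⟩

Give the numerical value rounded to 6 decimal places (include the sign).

triangle: 1!×3!×1!/6! = 6/720
(j±m)!: 3!×1!×0!×2!×2!×2! = 48
prefactor² = (2J+1)×Δ×N² = 2
  k=0: +1/(0!×1!×1!×0!×2!×1!) = 1/2
Σ = 1/2  ⇒  CG² = 2×1/2² = 1/2
CG = +√(1/2) = +0.707107

+√(1/2) ≈ +0.707107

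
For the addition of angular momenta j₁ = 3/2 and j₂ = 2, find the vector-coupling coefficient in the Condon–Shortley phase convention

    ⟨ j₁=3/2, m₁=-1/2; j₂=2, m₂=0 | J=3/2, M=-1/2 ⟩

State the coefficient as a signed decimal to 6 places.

√[4·2!1!2!/6! · 1!2!2!2!1!2!] = √(16/45)
  +(−1)^1/∏(1,1,1,1,0,1)! = -1  (running -1)
  +(−1)^2/∏(2,0,0,0,1,2)! = 1/4  (running -3/4)
⟨..|..⟩ = √(16/45)·(-3/4) = -0.447214

−√(1/5) ≈ -0.447214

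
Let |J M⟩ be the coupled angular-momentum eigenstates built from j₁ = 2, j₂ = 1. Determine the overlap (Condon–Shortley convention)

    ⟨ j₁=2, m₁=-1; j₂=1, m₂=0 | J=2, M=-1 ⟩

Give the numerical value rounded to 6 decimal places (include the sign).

-0.408248

triangle: 1!*3!*1!/6! = 6/720
(j±m)!: 1!*3!*1!*1!*1!*3! = 36
prefactor² = (2J+1)*Δ*N² = 3/2
  k=0: +1/(0!*1!*3!*1!*0!*0!) = 1/6
  k=1: −1/(1!*0!*2!*0!*1!*1!) = -1/2
Σ = -1/3  ⇒  CG² = 3/2*(-1/3)² = 1/6
CG = −√(1/6) = -0.408248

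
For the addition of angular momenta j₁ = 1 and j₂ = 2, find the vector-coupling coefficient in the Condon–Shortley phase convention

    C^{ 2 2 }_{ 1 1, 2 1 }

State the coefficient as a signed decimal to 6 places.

√[5·1!1!3!/6! · 2!0!3!1!4!0!] = √(12)
  +(−1)^0/∏(0,1,0,3,1,0)! = 1/6  (running 1/6)
⟨..|..⟩ = √(12)·(1/6) = +0.577350

+√(1/3) ≈ +0.577350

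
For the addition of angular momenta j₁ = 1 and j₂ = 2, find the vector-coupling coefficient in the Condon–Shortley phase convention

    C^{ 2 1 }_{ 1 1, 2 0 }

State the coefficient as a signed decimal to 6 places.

+√(1/2) = +0.707107

√[5·1!1!3!/6! · 2!0!2!2!3!1!] = √(2)
  +(−1)^0/∏(0,1,0,2,1,1)! = 1/2  (running 1/2)
⟨..|..⟩ = √(2)·(1/2) = +0.707107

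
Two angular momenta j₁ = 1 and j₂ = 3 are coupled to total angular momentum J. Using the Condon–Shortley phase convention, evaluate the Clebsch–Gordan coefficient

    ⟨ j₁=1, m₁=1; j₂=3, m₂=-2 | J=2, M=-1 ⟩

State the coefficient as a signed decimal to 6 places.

triangle: 2!·0!·4!/7! = 48/5040
(j±m)!: 2!·0!·1!·5!·1!·3! = 1440
prefactor² = (2J+1)·Δ·N² = 480/7
  k=0: +1/(0!·2!·0!·1!·0!·3!) = 1/12
Σ = 1/12  ⇒  CG² = 480/7·1/12² = 10/21
CG = +√(10/21) = +0.690066

+0.690066  (= +√(10/21))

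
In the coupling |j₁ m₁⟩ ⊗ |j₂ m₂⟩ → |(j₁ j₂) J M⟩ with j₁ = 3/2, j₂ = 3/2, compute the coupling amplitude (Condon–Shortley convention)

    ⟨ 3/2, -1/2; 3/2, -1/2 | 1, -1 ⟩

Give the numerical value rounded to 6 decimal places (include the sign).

−√(2/5) ≈ -0.632456

j₁+j₂−J=2  J+j₁−j₂=1  J−j₁+j₂=1  j₁+j₂+J+1=5
(j₁±m₁, j₂±m₂, J±M) = (1,2,1,2,0,2)
P² = 2/5
sum k=1..1:
  [1] −1/1 = -1
S = -1
C² = P²·S² = 2/5 ; C = -0.632456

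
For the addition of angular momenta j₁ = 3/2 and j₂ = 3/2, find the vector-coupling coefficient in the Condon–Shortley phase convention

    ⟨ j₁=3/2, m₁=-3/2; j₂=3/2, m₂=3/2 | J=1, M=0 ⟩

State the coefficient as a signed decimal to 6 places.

j₁+j₂−J=2  J+j₁−j₂=1  J−j₁+j₂=1  j₁+j₂+J+1=5
(j₁±m₁, j₂±m₂, J±M) = (0,3,3,0,1,1)
P² = 9/5
sum k=2..2:
  [2] +1/2 = 1/2
S = 1/2
C² = P²·S² = 9/20 ; C = +0.670820

+√(9/20) = +0.670820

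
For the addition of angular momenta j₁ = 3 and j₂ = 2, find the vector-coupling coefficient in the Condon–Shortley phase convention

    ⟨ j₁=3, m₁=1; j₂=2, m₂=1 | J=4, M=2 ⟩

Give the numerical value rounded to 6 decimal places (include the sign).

−√(1/28) = -0.188982

√[9·1!5!3!/10! · 4!2!3!1!6!2!] = √(5184/7)
  +(−1)^0/∏(0,1,2,3,3,0)! = 1/72  (running 1/72)
  +(−1)^1/∏(1,0,1,2,4,1)! = -1/48  (running -1/144)
⟨..|..⟩ = √(5184/7)·(-1/144) = -0.188982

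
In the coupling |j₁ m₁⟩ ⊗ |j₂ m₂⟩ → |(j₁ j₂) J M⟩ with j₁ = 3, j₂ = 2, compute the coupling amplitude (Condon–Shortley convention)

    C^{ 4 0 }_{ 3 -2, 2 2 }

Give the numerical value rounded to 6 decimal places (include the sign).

−√(1/7) ≈ -0.377964

j₁+j₂−J=1  J+j₁−j₂=5  J−j₁+j₂=3  j₁+j₂+J+1=10
(j₁±m₁, j₂±m₂, J±M) = (1,5,4,0,4,4)
P² = 20736/7
sum k=1..1:
  [1] −1/144 = -1/144
S = -1/144
C² = P²·S² = 1/7 ; C = -0.377964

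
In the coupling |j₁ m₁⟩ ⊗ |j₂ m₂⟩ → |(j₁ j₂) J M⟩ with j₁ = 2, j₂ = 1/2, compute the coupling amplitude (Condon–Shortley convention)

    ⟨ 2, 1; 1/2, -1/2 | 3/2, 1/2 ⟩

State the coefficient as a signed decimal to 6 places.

triangle: 1!*3!*0!/5! = 6/120
(j±m)!: 3!*1!*0!*1!*2!*1! = 12
prefactor² = (2J+1)*Δ*N² = 12/5
  k=0: +1/(0!*1!*1!*0!*2!*0!) = 1/2
Σ = 1/2  ⇒  CG² = 12/5*1/2² = 3/5
CG = +√(3/5) = +0.774597

+√(3/5) ≈ +0.774597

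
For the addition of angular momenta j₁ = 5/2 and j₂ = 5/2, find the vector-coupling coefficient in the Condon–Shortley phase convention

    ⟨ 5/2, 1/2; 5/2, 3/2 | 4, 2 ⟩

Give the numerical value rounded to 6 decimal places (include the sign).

-0.422577

triangle: 1!*4!*4!/10! = 576/3628800
(j±m)!: 3!*2!*4!*1!*6!*2! = 414720
prefactor² = (2J+1)*Δ*N² = 20736/35
  k=0: +1/(0!*1!*2!*4!*2!*0!) = 1/96
  k=1: −1/(1!*0!*1!*3!*3!*1!) = -1/36
Σ = -5/288  ⇒  CG² = 20736/35*(-5/288)² = 5/28
CG = −√(5/28) = -0.422577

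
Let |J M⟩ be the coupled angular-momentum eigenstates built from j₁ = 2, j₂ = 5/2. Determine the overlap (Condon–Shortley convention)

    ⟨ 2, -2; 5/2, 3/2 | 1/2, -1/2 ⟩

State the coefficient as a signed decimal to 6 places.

j₁+j₂−J=4  J+j₁−j₂=0  J−j₁+j₂=1  j₁+j₂+J+1=6
(j₁±m₁, j₂±m₂, J±M) = (0,4,4,1,0,1)
P² = 192/5
sum k=4..4:
  [4] +1/24 = 1/24
S = 1/24
C² = P²·S² = 1/15 ; C = +0.258199

+0.258199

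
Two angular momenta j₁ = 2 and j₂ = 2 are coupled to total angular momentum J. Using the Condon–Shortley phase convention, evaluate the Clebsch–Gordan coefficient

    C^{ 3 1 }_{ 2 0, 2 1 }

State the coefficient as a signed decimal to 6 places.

triangle: 1!*3!*3!/8! = 36/40320
(j±m)!: 2!*2!*3!*1!*4!*2! = 1152
prefactor² = (2J+1)*Δ*N² = 36/5
  k=0: +1/(0!*1!*2!*3!*1!*0!) = 1/12
  k=1: −1/(1!*0!*1!*2!*2!*1!) = -1/4
Σ = -1/6  ⇒  CG² = 36/5*(-1/6)² = 1/5
CG = −√(1/5) = -0.447214

-0.447214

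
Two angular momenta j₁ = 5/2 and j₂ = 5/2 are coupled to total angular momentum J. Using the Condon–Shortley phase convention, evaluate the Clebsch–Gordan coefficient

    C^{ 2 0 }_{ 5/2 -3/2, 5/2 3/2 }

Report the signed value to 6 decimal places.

triangle: 3!*2!*2!/8! = 24/40320
(j±m)!: 1!*4!*4!*1!*2!*2! = 2304
prefactor² = (2J+1)*Δ*N² = 48/7
  k=2: +1/(2!*1!*2!*2!*0!*0!) = 1/8
  k=3: −1/(3!*0!*1!*1!*1!*1!) = -1/6
Σ = -1/24  ⇒  CG² = 48/7*(-1/24)² = 1/84
CG = −√(1/84) = -0.109109

−√(1/84) ≈ -0.109109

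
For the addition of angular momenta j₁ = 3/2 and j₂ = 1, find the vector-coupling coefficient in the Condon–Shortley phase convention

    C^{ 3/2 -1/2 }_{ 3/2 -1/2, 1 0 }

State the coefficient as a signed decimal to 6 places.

-0.258199

j₁+j₂−J=1  J+j₁−j₂=2  J−j₁+j₂=1  j₁+j₂+J+1=5
(j₁±m₁, j₂±m₂, J±M) = (1,2,1,1,1,2)
P² = 4/15
sum k=0..1:
  [0] +1/2 = 1/2
  [1] −1/1 = -1
S = -1/2
C² = P²·S² = 1/15 ; C = -0.258199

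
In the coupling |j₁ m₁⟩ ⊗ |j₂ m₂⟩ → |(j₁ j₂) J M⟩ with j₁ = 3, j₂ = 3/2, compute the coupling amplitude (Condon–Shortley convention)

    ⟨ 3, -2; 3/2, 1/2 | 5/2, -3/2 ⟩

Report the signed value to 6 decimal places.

+0.267261

j₁+j₂−J=2  J+j₁−j₂=4  J−j₁+j₂=1  j₁+j₂+J+1=8
(j₁±m₁, j₂±m₂, J±M) = (1,5,2,1,1,4)
P² = 288/7
sum k=1..2:
  [1] −1/24 = -1/24
  [2] +1/12 = 1/12
S = 1/24
C² = P²·S² = 1/14 ; C = +0.267261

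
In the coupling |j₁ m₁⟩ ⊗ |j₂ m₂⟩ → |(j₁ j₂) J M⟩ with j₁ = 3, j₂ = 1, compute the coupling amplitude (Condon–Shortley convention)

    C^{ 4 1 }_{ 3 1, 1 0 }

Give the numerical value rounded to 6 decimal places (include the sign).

+0.731925  (= +√(15/28))

triangle: 0!*6!*2!/9! = 1440/362880
(j±m)!: 4!*2!*1!*1!*5!*3! = 34560
prefactor² = (2J+1)*Δ*N² = 8640/7
  k=0: +1/(0!*0!*2!*1!*4!*1!) = 1/48
Σ = 1/48  ⇒  CG² = 8640/7*1/48² = 15/28
CG = +√(15/28) = +0.731925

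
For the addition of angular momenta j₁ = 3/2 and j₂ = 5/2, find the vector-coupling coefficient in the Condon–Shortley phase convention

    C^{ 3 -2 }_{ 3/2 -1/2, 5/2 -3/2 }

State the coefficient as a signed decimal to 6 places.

+√(1/12) = +0.288675

√[7·1!2!4!/8! · 1!2!1!4!1!5!] = √(48)
  +(−1)^0/∏(0,1,2,1,0,3)! = 1/12  (running 1/12)
  +(−1)^1/∏(1,0,1,0,1,4)! = -1/24  (running 1/24)
⟨..|..⟩ = √(48)·(1/24) = +0.288675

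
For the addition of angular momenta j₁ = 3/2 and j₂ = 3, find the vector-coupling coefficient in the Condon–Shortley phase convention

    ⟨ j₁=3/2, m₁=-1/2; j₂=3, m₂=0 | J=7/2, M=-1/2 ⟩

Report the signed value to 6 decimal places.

-0.308607  (= −√(2/21))

triangle: 1!·2!·5!/9! = 240/362880
(j±m)!: 1!·2!·3!·3!·3!·4! = 10368
prefactor² = (2J+1)·Δ·N² = 384/7
  k=0: +1/(0!·1!·2!·3!·0!·2!) = 1/24
  k=1: −1/(1!·0!·1!·2!·1!·3!) = -1/12
Σ = -1/24  ⇒  CG² = 384/7·(-1/24)² = 2/21
CG = −√(2/21) = -0.308607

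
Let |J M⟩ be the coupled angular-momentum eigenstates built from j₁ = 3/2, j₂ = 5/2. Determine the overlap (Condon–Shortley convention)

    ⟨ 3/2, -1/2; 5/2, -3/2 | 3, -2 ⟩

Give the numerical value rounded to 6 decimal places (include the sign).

j₁+j₂−J=1  J+j₁−j₂=2  J−j₁+j₂=4  j₁+j₂+J+1=8
(j₁±m₁, j₂±m₂, J±M) = (1,2,1,4,1,5)
P² = 48
sum k=0..1:
  [0] +1/12 = 1/12
  [1] −1/24 = -1/24
S = 1/24
C² = P²·S² = 1/12 ; C = +0.288675

+0.288675  (= +√(1/12))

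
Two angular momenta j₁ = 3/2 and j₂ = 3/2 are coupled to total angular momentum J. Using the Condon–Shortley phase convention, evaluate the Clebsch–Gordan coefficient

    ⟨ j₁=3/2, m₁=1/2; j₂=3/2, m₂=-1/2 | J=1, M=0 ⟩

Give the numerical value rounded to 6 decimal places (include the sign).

−√(1/20) = -0.223607

√[3·2!1!1!/5! · 2!1!1!2!1!1!] = √(1/5)
  +(−1)^0/∏(0,2,1,1,0,0)! = 1/2  (running 1/2)
  +(−1)^1/∏(1,1,0,0,1,1)! = -1  (running -1/2)
⟨..|..⟩ = √(1/5)·(-1/2) = -0.223607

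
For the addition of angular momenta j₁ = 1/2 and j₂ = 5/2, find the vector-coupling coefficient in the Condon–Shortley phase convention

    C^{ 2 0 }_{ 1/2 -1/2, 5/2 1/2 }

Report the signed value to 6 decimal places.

√[5·1!0!4!/6! · 0!1!3!2!2!2!] = √(8)
  +(−1)^1/∏(1,0,0,2,0,2)! = -1/4  (running -1/4)
⟨..|..⟩ = √(8)·(-1/4) = -0.707107

−√(1/2) = -0.707107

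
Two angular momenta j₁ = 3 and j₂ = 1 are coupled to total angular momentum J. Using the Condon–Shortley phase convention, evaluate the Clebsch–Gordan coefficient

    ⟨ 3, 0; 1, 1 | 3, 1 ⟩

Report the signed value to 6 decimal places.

j₁+j₂−J=1  J+j₁−j₂=5  J−j₁+j₂=1  j₁+j₂+J+1=8
(j₁±m₁, j₂±m₂, J±M) = (3,3,2,0,4,2)
P² = 72
sum k=1..1:
  [1] −1/12 = -1/12
S = -1/12
C² = P²·S² = 1/2 ; C = -0.707107

-0.707107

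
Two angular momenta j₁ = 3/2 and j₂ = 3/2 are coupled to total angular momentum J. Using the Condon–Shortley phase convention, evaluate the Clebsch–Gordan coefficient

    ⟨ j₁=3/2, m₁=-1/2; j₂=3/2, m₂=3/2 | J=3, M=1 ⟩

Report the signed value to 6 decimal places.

+0.447214  (= +√(1/5))

√[7·0!3!3!/7! · 1!2!3!0!4!2!] = √(144/5)
  +(−1)^0/∏(0,0,2,3,1,0)! = 1/12  (running 1/12)
⟨..|..⟩ = √(144/5)·(1/12) = +0.447214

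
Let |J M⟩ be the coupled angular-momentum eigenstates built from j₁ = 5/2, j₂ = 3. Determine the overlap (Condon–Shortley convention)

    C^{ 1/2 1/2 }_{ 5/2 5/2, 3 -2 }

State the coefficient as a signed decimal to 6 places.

√[2·5!0!1!/7! · 5!0!1!5!1!0!] = √(4800/7)
  +(−1)^0/∏(0,5,0,1,0,0)! = 1/120  (running 1/120)
⟨..|..⟩ = √(4800/7)·(1/120) = +0.218218

+√(1/21) ≈ +0.218218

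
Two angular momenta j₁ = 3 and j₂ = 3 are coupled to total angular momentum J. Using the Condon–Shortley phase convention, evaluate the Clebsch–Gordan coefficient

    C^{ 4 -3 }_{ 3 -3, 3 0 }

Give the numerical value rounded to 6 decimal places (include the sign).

+0.639602

j₁+j₂−J=2  J+j₁−j₂=4  J−j₁+j₂=4  j₁+j₂+J+1=11
(j₁±m₁, j₂±m₂, J±M) = (0,6,3,3,1,7)
P² = 373248/11
sum k=2..2:
  [2] +1/288 = 1/288
S = 1/288
C² = P²·S² = 9/22 ; C = +0.639602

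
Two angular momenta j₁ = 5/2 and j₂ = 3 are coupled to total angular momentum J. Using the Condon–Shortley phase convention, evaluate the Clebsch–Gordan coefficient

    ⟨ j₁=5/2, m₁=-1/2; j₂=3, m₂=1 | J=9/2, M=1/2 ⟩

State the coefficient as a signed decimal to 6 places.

triangle: 1!·4!·5!/11! = 2880/39916800
(j±m)!: 2!·3!·4!·2!·5!·4! = 1658880
prefactor² = (2J+1)·Δ·N² = 92160/77
  k=0: +1/(0!·1!·3!·4!·1!·1!) = 1/144
  k=1: −1/(1!·0!·2!·3!·2!·2!) = -1/48
Σ = -1/72  ⇒  CG² = 92160/77·(-1/72)² = 160/693
CG = −√(160/693) = -0.480500

-0.480500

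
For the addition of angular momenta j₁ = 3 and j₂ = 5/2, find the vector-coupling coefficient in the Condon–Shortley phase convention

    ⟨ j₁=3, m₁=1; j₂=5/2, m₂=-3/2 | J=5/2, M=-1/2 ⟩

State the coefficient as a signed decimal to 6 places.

-0.169031

triangle: 3!·3!·2!/9! = 72/362880
(j±m)!: 4!·2!·1!·4!·2!·3! = 13824
prefactor² = (2J+1)·Δ·N² = 576/35
  k=0: +1/(0!·3!·2!·1!·1!·1!) = 1/12
  k=1: −1/(1!·2!·1!·0!·2!·2!) = -1/8
Σ = -1/24  ⇒  CG² = 576/35·(-1/24)² = 1/35
CG = −√(1/35) = -0.169031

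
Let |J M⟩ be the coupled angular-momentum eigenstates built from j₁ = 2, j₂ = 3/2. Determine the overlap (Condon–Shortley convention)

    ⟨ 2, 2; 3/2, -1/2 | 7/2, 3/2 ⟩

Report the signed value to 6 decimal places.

+√(1/7) ≈ +0.377964

√[8·0!4!3!/8! · 4!0!1!2!5!2!] = √(2304/7)
  +(−1)^0/∏(0,0,0,1,4,2)! = 1/48  (running 1/48)
⟨..|..⟩ = √(2304/7)·(1/48) = +0.377964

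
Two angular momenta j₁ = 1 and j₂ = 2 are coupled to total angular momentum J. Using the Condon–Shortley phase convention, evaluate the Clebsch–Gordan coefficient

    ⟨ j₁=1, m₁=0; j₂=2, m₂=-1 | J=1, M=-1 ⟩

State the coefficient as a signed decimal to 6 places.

j₁+j₂−J=2  J+j₁−j₂=0  J−j₁+j₂=2  j₁+j₂+J+1=5
(j₁±m₁, j₂±m₂, J±M) = (1,1,1,3,0,2)
P² = 6/5
sum k=1..1:
  [1] −1/2 = -1/2
S = -1/2
C² = P²·S² = 3/10 ; C = -0.547723

−√(3/10) = -0.547723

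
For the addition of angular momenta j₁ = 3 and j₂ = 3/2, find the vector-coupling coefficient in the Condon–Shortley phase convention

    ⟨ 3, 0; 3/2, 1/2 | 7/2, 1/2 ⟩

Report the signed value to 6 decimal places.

-0.308607  (= −√(2/21))

triangle: 1!*5!*2!/9! = 240/362880
(j±m)!: 3!*3!*2!*1!*4!*3! = 10368
prefactor² = (2J+1)*Δ*N² = 384/7
  k=0: +1/(0!*1!*3!*2!*2!*0!) = 1/24
  k=1: −1/(1!*0!*2!*1!*3!*1!) = -1/12
Σ = -1/24  ⇒  CG² = 384/7*(-1/24)² = 2/21
CG = −√(2/21) = -0.308607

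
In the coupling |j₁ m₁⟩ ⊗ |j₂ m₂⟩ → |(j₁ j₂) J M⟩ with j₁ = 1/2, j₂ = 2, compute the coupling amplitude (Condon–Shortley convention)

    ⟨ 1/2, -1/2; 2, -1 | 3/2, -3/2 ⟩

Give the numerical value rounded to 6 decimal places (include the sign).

-0.447214  (= −√(1/5))

√[4·1!0!3!/5! · 0!1!1!3!0!3!] = √(36/5)
  +(−1)^1/∏(1,0,0,0,0,3)! = -1/6  (running -1/6)
⟨..|..⟩ = √(36/5)·(-1/6) = -0.447214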